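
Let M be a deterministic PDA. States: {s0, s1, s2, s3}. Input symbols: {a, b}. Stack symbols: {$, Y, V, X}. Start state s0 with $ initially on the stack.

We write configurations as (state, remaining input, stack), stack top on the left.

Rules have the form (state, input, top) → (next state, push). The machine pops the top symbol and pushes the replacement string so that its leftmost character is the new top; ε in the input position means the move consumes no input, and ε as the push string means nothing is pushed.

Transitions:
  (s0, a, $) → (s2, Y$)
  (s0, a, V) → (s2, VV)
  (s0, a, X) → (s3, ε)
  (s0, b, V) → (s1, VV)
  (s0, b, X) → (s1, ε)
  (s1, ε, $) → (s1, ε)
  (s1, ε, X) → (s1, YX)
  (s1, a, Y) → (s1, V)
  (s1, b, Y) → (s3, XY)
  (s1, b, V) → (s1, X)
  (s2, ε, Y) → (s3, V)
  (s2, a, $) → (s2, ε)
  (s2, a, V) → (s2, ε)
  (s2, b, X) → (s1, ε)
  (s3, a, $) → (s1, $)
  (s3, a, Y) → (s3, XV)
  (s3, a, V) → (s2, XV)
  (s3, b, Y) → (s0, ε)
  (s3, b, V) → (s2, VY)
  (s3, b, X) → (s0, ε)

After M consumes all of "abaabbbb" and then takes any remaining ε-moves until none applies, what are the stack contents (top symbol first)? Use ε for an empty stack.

YX$

(s0, abaabbbb, $)
  read a, top $: go to s2, push Y$ → (s2, baabbbb, Y$)
  ε-move, top Y: go to s3, push V → (s3, baabbbb, V$)
  read b, top V: go to s2, push VY → (s2, aabbbb, VY$)
  read a, top V: go to s2, push ε → (s2, abbbb, Y$)
  ε-move, top Y: go to s3, push V → (s3, abbbb, V$)
  read a, top V: go to s2, push XV → (s2, bbbb, XV$)
  read b, top X: go to s1, push ε → (s1, bbb, V$)
  read b, top V: go to s1, push X → (s1, bb, X$)
  ε-move, top X: go to s1, push YX → (s1, bb, YX$)
  read b, top Y: go to s3, push XY → (s3, b, XYX$)
  read b, top X: go to s0, push ε → (s0, ε, YX$)
All input consumed in state s0 with stack YX$.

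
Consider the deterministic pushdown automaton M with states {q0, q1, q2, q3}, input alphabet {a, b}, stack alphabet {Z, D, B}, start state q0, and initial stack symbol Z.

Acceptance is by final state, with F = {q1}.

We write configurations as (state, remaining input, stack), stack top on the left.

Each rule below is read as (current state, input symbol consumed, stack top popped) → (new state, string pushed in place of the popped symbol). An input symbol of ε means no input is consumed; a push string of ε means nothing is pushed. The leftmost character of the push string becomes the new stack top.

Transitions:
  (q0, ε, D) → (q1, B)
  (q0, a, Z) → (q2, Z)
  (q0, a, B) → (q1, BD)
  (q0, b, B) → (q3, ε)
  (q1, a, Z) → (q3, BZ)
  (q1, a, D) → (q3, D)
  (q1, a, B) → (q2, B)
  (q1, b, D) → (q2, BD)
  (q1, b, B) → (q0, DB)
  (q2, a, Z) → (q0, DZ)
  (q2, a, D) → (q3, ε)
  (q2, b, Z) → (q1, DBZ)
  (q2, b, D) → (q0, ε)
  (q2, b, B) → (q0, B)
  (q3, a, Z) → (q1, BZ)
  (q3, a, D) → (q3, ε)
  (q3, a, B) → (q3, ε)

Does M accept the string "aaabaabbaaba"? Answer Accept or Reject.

(q0, aaabaabbaaba, Z) ⊢ (q2, aabaabbaaba, Z) ⊢ (q0, abaabbaaba, DZ) ⊢ (q1, abaabbaaba, BZ) ⊢ (q2, baabbaaba, BZ) ⊢ (q0, aabbaaba, BZ) ⊢ (q1, abbaaba, BDZ) ⊢ (q2, bbaaba, BDZ) ⊢ (q0, baaba, BDZ) ⊢ (q3, aaba, DZ) ⊢ (q3, aba, Z) ⊢ (q1, ba, BZ) ⊢ (q0, a, DBZ) ⊢ (q1, a, BBZ) ⊢ (q2, ε, BBZ)
All input consumed; state q2 ∉ F and no further ε-move applies.

Reject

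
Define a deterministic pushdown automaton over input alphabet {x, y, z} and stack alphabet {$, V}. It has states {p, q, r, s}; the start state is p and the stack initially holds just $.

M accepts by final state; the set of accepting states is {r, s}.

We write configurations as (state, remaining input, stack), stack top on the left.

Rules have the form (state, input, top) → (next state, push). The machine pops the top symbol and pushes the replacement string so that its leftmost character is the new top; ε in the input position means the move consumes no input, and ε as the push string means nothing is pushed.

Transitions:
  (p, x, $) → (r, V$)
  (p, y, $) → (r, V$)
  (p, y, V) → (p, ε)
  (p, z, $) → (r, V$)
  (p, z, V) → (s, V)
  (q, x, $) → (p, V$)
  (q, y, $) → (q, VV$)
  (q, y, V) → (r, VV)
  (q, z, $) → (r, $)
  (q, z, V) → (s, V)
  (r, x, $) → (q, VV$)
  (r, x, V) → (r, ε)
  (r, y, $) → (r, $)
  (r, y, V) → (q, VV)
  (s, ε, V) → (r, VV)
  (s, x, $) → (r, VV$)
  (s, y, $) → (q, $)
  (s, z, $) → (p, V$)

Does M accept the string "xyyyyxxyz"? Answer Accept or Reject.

Accept

(p, xyyyyxxyz, $)
  read x, top $: go to r, push V$ → (r, yyyyxxyz, V$)
  read y, top V: go to q, push VV → (q, yyyxxyz, VV$)
  read y, top V: go to r, push VV → (r, yyxxyz, VVV$)
  read y, top V: go to q, push VV → (q, yxxyz, VVVV$)
  read y, top V: go to r, push VV → (r, xxyz, VVVVV$)
  read x, top V: go to r, push ε → (r, xyz, VVVV$)
  read x, top V: go to r, push ε → (r, yz, VVV$)
  read y, top V: go to q, push VV → (q, z, VVVV$)
  read z, top V: go to s, push V → (s, ε, VVVV$)
All input consumed; state s ∈ F.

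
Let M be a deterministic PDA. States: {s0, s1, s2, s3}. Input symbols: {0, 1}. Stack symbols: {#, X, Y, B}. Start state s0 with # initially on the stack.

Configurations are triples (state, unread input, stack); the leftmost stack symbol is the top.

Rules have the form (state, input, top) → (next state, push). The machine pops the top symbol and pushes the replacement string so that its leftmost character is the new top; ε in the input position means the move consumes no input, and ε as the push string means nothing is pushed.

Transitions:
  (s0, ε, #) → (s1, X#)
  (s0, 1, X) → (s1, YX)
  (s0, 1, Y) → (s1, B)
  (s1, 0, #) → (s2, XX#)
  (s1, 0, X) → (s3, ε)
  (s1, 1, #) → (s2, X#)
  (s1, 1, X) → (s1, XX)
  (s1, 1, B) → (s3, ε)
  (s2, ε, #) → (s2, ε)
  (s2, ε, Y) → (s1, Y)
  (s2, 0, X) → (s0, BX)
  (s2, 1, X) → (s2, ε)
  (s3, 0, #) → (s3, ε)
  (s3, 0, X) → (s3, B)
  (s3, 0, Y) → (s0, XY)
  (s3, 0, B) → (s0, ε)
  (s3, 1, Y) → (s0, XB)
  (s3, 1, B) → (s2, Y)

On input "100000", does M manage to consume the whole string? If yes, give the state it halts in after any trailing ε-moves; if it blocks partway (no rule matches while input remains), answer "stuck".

s3

(s0, 100000, #)
  ε-move, top #: go to s1, push X# → (s1, 100000, X#)
  read 1, top X: go to s1, push XX → (s1, 00000, XX#)
  read 0, top X: go to s3, push ε → (s3, 0000, X#)
  read 0, top X: go to s3, push B → (s3, 000, B#)
  read 0, top B: go to s0, push ε → (s0, 00, #)
  ε-move, top #: go to s1, push X# → (s1, 00, X#)
  read 0, top X: go to s3, push ε → (s3, 0, #)
  read 0, top #: go to s3, push ε → (s3, ε, ε)
All input consumed; M is in state s3.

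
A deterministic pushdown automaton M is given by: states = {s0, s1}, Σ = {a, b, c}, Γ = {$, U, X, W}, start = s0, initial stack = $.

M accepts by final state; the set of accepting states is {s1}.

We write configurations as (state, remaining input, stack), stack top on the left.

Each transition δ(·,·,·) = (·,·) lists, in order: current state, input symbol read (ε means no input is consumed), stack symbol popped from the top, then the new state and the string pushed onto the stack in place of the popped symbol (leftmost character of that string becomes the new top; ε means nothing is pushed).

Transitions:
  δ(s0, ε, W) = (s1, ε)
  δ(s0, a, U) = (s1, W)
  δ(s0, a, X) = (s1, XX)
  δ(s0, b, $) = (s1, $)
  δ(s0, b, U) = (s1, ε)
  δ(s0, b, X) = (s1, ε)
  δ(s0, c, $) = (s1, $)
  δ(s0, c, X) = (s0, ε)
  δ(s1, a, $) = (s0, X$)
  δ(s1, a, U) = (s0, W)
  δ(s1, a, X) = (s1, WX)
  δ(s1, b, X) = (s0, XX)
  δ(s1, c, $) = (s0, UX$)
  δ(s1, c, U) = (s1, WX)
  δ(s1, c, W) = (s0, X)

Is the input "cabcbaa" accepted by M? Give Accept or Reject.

(s0, cabcbaa, $)
  read c, top $: go to s1, push $ → (s1, abcbaa, $)
  read a, top $: go to s0, push X$ → (s0, bcbaa, X$)
  read b, top X: go to s1, push ε → (s1, cbaa, $)
  read c, top $: go to s0, push UX$ → (s0, baa, UX$)
  read b, top U: go to s1, push ε → (s1, aa, X$)
  read a, top X: go to s1, push WX → (s1, a, WX$)
No transition applies at (s1, a, WX$); input not fully consumed.

Reject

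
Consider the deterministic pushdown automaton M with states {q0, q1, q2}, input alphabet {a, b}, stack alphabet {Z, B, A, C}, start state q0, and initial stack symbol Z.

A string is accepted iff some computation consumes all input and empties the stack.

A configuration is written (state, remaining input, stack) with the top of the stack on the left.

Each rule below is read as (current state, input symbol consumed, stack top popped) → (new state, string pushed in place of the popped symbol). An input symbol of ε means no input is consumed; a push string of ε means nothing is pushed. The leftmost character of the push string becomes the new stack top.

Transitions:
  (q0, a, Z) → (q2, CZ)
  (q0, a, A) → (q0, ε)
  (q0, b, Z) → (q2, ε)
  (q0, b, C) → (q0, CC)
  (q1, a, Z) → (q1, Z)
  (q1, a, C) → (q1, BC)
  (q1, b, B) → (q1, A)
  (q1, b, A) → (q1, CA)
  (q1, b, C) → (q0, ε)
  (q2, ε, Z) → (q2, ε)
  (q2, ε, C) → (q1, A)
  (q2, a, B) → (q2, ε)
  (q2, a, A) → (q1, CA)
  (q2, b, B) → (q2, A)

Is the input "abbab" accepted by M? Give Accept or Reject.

(q0, abbab, Z)
  read a, top Z: go to q2, push CZ → (q2, bbab, CZ)
  ε-move, top C: go to q1, push A → (q1, bbab, AZ)
  read b, top A: go to q1, push CA → (q1, bab, CAZ)
  read b, top C: go to q0, push ε → (q0, ab, AZ)
  read a, top A: go to q0, push ε → (q0, b, Z)
  read b, top Z: go to q2, push ε → (q2, ε, ε)
All input consumed and the stack is empty.

Accept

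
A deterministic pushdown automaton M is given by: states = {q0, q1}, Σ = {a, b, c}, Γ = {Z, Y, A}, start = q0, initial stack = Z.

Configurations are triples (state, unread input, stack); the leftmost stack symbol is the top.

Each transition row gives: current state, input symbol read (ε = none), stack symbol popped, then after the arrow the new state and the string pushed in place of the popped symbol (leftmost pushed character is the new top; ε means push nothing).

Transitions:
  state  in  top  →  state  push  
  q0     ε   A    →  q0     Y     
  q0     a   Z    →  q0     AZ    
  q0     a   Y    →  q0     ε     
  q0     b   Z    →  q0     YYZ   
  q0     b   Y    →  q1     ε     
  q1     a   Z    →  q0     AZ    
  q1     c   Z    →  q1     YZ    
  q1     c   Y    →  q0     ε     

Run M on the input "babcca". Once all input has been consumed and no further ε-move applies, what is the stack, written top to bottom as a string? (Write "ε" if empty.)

(q0, babcca, Z)
  read b, top Z: go to q0, push YYZ → (q0, abcca, YYZ)
  read a, top Y: go to q0, push ε → (q0, bcca, YZ)
  read b, top Y: go to q1, push ε → (q1, cca, Z)
  read c, top Z: go to q1, push YZ → (q1, ca, YZ)
  read c, top Y: go to q0, push ε → (q0, a, Z)
  read a, top Z: go to q0, push AZ → (q0, ε, AZ)
  ε-move, top A: go to q0, push Y → (q0, ε, YZ)
All input consumed in state q0 with stack YZ.

YZ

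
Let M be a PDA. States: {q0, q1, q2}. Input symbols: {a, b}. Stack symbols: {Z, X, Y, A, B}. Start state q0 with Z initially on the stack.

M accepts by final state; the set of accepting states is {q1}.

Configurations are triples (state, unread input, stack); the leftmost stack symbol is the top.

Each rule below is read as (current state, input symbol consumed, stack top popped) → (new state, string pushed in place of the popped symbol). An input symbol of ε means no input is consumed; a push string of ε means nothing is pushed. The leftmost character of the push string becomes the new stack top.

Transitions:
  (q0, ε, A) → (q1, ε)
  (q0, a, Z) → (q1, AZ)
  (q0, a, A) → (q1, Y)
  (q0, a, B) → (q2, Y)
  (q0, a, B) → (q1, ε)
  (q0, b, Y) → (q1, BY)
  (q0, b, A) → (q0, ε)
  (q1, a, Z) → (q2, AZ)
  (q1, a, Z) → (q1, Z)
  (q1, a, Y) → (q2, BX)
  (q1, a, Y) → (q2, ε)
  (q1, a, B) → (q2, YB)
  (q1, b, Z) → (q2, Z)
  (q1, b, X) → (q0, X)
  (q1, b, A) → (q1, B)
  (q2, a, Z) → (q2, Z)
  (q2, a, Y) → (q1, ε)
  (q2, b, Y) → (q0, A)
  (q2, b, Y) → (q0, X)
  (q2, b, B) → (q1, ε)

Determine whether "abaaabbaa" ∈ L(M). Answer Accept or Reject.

Accept

One accepting computation: (q0, abaaabbaa, Z) ⊢ (q1, baaabbaa, AZ) ⊢ (q1, aaabbaa, BZ) ⊢ (q2, aabbaa, YBZ) ⊢ (q1, abbaa, BZ) ⊢ (q2, bbaa, YBZ) ⊢ (q0, baa, ABZ) ⊢ (q0, aa, BZ) ⊢ (q2, a, YZ) ⊢ (q1, ε, Z)
All input consumed and state q1 ∈ F.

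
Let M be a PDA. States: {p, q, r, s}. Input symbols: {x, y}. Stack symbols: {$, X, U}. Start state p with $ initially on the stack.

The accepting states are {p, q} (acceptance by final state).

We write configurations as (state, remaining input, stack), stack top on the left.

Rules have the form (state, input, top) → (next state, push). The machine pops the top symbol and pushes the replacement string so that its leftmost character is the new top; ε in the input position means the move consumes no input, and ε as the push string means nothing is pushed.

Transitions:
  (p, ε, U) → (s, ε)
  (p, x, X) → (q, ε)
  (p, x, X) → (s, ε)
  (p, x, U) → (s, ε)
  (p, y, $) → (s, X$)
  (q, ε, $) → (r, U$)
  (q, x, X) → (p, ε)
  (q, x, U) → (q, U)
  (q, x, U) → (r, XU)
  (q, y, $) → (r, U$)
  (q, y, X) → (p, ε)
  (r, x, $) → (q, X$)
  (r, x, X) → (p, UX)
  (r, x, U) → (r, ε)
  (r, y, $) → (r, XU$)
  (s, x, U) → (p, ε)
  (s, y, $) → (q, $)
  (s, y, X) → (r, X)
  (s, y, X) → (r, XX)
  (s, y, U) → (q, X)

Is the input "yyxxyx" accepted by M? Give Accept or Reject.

One accepting computation: (p, yyxxyx, $) ⊢ (s, yxxyx, X$) ⊢ (r, xxyx, X$) ⊢ (p, xyx, UX$) ⊢ (s, yx, X$) ⊢ (r, x, X$) ⊢ (p, ε, UX$)
All input consumed and state p ∈ F.

Accept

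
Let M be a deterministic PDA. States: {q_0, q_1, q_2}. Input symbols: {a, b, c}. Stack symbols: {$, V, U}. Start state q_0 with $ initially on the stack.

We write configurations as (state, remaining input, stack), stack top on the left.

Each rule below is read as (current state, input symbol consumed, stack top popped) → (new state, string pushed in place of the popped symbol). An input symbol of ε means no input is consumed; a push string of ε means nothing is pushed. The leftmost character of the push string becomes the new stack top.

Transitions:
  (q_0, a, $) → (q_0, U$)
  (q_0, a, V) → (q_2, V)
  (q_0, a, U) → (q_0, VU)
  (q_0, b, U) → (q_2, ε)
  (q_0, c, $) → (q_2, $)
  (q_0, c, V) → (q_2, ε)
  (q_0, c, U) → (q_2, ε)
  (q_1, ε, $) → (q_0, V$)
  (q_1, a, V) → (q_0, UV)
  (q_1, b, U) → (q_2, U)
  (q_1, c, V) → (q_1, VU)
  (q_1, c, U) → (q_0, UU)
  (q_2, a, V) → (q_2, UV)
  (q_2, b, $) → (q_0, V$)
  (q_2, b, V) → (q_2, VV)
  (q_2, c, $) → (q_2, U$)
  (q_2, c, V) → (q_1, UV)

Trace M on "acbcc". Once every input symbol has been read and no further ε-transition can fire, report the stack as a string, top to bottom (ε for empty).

(q_0, acbcc, $) ⊢ (q_0, cbcc, U$) ⊢ (q_2, bcc, $) ⊢ (q_0, cc, V$) ⊢ (q_2, c, $) ⊢ (q_2, ε, U$)
All input consumed in state q_2 with stack U$.

U$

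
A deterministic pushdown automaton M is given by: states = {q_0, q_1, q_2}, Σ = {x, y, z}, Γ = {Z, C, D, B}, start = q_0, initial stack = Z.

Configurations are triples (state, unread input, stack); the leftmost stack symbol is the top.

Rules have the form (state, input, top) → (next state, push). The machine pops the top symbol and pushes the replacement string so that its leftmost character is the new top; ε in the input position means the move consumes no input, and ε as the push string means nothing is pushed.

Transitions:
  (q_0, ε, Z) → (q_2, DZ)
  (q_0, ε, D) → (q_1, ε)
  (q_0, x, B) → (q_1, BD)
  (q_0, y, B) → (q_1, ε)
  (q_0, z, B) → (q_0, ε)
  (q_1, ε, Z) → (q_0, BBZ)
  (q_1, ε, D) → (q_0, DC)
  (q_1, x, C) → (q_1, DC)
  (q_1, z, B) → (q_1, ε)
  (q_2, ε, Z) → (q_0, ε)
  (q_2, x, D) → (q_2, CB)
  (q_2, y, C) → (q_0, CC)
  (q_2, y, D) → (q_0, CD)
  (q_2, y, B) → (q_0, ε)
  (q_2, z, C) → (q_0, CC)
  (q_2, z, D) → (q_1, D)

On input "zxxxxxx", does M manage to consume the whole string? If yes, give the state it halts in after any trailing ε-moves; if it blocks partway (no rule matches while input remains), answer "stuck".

(q_0, zxxxxxx, Z)
  ε-move, top Z: go to q_2, push DZ → (q_2, zxxxxxx, DZ)
  read z, top D: go to q_1, push D → (q_1, xxxxxx, DZ)
  ε-move, top D: go to q_0, push DC → (q_0, xxxxxx, DCZ)
  ε-move, top D: go to q_1, push ε → (q_1, xxxxxx, CZ)
  read x, top C: go to q_1, push DC → (q_1, xxxxx, DCZ)
  ε-move, top D: go to q_0, push DC → (q_0, xxxxx, DCCZ)
  ε-move, top D: go to q_1, push ε → (q_1, xxxxx, CCZ)
  read x, top C: go to q_1, push DC → (q_1, xxxx, DCCZ)
  ε-move, top D: go to q_0, push DC → (q_0, xxxx, DCCCZ)
  ε-move, top D: go to q_1, push ε → (q_1, xxxx, CCCZ)
  read x, top C: go to q_1, push DC → (q_1, xxx, DCCCZ)
  ε-move, top D: go to q_0, push DC → (q_0, xxx, DCCCCZ)
  ε-move, top D: go to q_1, push ε → (q_1, xxx, CCCCZ)
  read x, top C: go to q_1, push DC → (q_1, xx, DCCCCZ)
  ε-move, top D: go to q_0, push DC → (q_0, xx, DCCCCCZ)
  ε-move, top D: go to q_1, push ε → (q_1, xx, CCCCCZ)
  read x, top C: go to q_1, push DC → (q_1, x, DCCCCCZ)
  ε-move, top D: go to q_0, push DC → (q_0, x, DCCCCCCZ)
  ε-move, top D: go to q_1, push ε → (q_1, x, CCCCCCZ)
  read x, top C: go to q_1, push DC → (q_1, ε, DCCCCCCZ)
  ε-move, top D: go to q_0, push DC → (q_0, ε, DCCCCCCCZ)
  ε-move, top D: go to q_1, push ε → (q_1, ε, CCCCCCCZ)
All input consumed; M is in state q_1.

q_1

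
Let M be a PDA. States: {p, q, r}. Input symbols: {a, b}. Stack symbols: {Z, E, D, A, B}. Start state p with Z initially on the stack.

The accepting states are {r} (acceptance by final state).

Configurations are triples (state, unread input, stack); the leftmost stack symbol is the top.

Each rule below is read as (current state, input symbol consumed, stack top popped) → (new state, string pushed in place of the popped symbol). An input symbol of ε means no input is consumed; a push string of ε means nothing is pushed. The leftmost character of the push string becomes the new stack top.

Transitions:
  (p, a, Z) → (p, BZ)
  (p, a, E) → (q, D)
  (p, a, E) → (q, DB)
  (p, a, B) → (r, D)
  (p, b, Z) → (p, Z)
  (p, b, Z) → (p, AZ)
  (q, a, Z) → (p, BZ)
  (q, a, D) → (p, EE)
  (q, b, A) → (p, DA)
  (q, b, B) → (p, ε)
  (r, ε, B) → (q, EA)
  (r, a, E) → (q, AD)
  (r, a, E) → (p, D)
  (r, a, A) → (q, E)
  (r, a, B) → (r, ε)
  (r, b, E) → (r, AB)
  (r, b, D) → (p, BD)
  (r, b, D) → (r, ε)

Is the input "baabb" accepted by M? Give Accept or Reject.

Reject

No computation consumes all input and reaches a final state.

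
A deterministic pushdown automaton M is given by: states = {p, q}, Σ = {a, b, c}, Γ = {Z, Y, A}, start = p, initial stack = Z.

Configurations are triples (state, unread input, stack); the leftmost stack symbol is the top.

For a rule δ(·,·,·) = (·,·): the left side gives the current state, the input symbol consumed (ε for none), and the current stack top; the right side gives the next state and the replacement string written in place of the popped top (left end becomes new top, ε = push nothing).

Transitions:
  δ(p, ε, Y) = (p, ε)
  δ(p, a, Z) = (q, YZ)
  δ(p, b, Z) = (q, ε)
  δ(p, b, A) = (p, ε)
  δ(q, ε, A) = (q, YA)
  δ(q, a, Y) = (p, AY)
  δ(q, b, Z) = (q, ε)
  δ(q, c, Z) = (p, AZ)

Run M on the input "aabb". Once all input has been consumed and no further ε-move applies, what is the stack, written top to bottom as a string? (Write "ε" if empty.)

(p, aabb, Z)
  read a, top Z: go to q, push YZ → (q, abb, YZ)
  read a, top Y: go to p, push AY → (p, bb, AYZ)
  read b, top A: go to p, push ε → (p, b, YZ)
  ε-move, top Y: go to p, push ε → (p, b, Z)
  read b, top Z: go to q, push ε → (q, ε, ε)
All input consumed in state q with stack ε.

ε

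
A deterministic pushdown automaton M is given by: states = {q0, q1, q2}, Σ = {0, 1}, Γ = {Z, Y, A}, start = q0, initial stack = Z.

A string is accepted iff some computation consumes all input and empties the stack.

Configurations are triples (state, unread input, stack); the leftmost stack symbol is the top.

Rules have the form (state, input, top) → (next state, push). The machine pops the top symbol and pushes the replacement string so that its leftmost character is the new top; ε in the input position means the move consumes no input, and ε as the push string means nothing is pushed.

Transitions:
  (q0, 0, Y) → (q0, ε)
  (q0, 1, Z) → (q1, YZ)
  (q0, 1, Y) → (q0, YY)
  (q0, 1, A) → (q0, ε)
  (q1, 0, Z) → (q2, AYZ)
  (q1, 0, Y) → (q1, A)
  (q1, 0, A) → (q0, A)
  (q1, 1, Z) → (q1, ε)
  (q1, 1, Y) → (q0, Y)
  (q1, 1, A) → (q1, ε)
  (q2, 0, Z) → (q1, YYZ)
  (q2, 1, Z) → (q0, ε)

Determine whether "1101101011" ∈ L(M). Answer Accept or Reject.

(q0, 1101101011, Z) ⊢ (q1, 101101011, YZ) ⊢ (q0, 01101011, YZ) ⊢ (q0, 1101011, Z) ⊢ (q1, 101011, YZ) ⊢ (q0, 01011, YZ) ⊢ (q0, 1011, Z) ⊢ (q1, 011, YZ) ⊢ (q1, 11, AZ) ⊢ (q1, 1, Z) ⊢ (q1, ε, ε)
All input consumed and the stack is empty.

Accept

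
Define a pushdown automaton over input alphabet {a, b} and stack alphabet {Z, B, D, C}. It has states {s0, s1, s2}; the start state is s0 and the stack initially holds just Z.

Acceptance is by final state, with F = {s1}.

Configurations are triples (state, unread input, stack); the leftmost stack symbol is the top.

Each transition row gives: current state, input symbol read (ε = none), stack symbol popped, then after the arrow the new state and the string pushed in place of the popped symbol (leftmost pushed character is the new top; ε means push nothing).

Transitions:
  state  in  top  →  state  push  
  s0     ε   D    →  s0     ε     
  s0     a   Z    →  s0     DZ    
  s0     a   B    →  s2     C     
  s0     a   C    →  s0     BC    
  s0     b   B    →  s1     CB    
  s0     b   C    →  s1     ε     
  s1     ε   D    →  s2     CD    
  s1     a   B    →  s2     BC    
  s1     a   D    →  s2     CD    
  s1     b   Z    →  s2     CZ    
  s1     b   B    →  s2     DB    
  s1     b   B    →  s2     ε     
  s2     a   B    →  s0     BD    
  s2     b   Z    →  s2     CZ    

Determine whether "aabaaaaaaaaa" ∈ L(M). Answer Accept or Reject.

Reject

No computation consumes all input and reaches a final state.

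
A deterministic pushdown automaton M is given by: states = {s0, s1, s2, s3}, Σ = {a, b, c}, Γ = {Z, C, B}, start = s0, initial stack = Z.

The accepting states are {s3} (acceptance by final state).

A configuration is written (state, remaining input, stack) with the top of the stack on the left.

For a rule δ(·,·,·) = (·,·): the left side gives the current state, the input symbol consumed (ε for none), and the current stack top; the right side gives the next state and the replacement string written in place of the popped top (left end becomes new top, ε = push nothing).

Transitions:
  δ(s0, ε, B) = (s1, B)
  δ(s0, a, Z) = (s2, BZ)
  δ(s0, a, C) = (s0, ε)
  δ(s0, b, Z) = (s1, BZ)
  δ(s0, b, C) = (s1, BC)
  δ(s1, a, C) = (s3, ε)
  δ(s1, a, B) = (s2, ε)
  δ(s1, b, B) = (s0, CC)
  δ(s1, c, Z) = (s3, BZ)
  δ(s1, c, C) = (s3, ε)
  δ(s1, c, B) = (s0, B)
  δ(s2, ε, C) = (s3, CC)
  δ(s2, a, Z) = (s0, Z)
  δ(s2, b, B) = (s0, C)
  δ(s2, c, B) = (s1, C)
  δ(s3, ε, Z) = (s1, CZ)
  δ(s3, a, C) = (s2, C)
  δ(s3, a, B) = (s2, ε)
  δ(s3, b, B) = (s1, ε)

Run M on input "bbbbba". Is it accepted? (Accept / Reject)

(s0, bbbbba, Z) ⊢ (s1, bbbba, BZ) ⊢ (s0, bbba, CCZ) ⊢ (s1, bba, BCCZ) ⊢ (s0, ba, CCCCZ) ⊢ (s1, a, BCCCCZ) ⊢ (s2, ε, CCCCZ) ⊢ (s3, ε, CCCCCZ)
All input consumed; state s3 ∈ F.

Accept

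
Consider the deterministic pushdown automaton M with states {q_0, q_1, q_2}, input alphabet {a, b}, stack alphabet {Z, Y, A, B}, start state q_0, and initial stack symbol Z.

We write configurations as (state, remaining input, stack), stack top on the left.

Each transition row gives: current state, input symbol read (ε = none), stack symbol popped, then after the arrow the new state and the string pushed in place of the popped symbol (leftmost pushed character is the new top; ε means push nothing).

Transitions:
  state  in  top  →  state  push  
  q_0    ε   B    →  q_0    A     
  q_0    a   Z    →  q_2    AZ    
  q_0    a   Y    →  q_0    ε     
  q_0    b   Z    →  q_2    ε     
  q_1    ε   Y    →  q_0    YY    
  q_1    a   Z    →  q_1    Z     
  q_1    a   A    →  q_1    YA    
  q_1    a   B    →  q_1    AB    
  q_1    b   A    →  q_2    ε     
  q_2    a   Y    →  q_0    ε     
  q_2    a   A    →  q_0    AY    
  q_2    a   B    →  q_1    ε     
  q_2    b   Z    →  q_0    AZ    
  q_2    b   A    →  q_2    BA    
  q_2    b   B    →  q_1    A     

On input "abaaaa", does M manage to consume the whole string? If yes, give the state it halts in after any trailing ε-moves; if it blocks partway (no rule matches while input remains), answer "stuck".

(q_0, abaaaa, Z)
  read a, top Z: go to q_2, push AZ → (q_2, baaaa, AZ)
  read b, top A: go to q_2, push BA → (q_2, aaaa, BAZ)
  read a, top B: go to q_1, push ε → (q_1, aaa, AZ)
  read a, top A: go to q_1, push YA → (q_1, aa, YAZ)
  ε-move, top Y: go to q_0, push YY → (q_0, aa, YYAZ)
  read a, top Y: go to q_0, push ε → (q_0, a, YAZ)
  read a, top Y: go to q_0, push ε → (q_0, ε, AZ)
All input consumed; M is in state q_0.

q_0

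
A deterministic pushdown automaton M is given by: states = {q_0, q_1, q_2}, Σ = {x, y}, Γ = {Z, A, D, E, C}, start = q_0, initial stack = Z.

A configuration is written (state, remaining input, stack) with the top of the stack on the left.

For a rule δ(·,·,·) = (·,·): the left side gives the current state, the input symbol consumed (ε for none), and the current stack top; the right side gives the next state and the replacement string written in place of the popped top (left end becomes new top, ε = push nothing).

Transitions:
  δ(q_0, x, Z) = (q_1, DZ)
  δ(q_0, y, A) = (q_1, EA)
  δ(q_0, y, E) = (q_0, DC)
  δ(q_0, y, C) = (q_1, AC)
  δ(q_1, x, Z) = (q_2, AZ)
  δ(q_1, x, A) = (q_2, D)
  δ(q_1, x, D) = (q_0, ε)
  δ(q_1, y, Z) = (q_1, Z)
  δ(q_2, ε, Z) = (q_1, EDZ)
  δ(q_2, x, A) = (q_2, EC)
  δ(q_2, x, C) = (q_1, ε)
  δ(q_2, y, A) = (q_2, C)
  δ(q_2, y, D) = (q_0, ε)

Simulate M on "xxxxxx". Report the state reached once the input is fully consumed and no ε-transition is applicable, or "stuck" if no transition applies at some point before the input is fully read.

(q_0, xxxxxx, Z) ⊢ (q_1, xxxxx, DZ) ⊢ (q_0, xxxx, Z) ⊢ (q_1, xxx, DZ) ⊢ (q_0, xx, Z) ⊢ (q_1, x, DZ) ⊢ (q_0, ε, Z)
All input consumed; M is in state q_0.

q_0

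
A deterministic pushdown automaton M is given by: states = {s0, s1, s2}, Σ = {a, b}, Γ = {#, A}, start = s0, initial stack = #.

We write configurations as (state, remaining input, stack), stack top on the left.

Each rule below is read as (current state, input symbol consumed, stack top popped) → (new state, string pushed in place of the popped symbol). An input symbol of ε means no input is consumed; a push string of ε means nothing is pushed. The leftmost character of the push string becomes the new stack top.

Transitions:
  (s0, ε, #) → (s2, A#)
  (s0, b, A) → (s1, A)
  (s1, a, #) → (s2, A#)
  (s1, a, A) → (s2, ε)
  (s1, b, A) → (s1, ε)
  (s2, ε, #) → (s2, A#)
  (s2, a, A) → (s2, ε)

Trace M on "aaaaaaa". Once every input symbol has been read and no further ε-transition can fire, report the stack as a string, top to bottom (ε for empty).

(s0, aaaaaaa, #) ⊢ (s2, aaaaaaa, A#) ⊢ (s2, aaaaaa, #) ⊢ (s2, aaaaaa, A#) ⊢ (s2, aaaaa, #) ⊢ (s2, aaaaa, A#) ⊢ (s2, aaaa, #) ⊢ (s2, aaaa, A#) ⊢ (s2, aaa, #) ⊢ (s2, aaa, A#) ⊢ (s2, aa, #) ⊢ (s2, aa, A#) ⊢ (s2, a, #) ⊢ (s2, a, A#) ⊢ (s2, ε, #) ⊢ (s2, ε, A#)
All input consumed in state s2 with stack A#.

A#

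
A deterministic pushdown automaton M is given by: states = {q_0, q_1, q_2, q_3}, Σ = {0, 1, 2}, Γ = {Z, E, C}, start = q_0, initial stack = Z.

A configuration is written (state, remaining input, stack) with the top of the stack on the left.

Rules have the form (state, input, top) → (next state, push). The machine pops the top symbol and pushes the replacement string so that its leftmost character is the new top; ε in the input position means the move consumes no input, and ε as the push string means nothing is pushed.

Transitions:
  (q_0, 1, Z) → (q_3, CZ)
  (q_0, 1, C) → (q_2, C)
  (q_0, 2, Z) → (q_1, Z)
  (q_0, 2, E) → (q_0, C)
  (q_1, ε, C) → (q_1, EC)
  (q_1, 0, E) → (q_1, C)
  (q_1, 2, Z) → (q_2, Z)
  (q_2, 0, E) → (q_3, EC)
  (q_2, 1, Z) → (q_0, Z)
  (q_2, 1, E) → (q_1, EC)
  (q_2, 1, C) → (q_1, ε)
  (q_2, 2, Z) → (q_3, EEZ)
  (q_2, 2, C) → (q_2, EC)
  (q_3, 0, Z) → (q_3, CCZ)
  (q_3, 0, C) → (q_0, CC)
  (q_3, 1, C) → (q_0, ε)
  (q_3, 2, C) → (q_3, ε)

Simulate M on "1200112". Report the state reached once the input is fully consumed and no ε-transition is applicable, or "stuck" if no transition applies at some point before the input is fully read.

stuck

(q_0, 1200112, Z)
  read 1, top Z: go to q_3, push CZ → (q_3, 200112, CZ)
  read 2, top C: go to q_3, push ε → (q_3, 00112, Z)
  read 0, top Z: go to q_3, push CCZ → (q_3, 0112, CCZ)
  read 0, top C: go to q_0, push CC → (q_0, 112, CCCZ)
  read 1, top C: go to q_2, push C → (q_2, 12, CCCZ)
  read 1, top C: go to q_1, push ε → (q_1, 2, CCZ)
  ε-move, top C: go to q_1, push EC → (q_1, 2, ECCZ)
No transition for (q_1, 2, top E); M blocks with input 2 remaining.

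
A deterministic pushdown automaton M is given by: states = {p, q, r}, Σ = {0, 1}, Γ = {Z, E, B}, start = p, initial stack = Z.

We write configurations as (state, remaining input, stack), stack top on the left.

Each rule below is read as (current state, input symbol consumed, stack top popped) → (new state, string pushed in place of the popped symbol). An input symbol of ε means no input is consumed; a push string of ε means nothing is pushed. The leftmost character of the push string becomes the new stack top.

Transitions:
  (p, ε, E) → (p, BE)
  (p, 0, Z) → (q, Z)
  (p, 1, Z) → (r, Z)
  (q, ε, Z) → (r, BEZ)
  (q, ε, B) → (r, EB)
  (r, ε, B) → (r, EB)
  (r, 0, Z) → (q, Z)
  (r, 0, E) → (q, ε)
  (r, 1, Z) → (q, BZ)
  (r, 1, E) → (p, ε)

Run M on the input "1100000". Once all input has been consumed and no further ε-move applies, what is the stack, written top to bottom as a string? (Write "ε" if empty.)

EBZ

(p, 1100000, Z)
  read 1, top Z: go to r, push Z → (r, 100000, Z)
  read 1, top Z: go to q, push BZ → (q, 00000, BZ)
  ε-move, top B: go to r, push EB → (r, 00000, EBZ)
  read 0, top E: go to q, push ε → (q, 0000, BZ)
  ε-move, top B: go to r, push EB → (r, 0000, EBZ)
  read 0, top E: go to q, push ε → (q, 000, BZ)
  ε-move, top B: go to r, push EB → (r, 000, EBZ)
  read 0, top E: go to q, push ε → (q, 00, BZ)
  ε-move, top B: go to r, push EB → (r, 00, EBZ)
  read 0, top E: go to q, push ε → (q, 0, BZ)
  ε-move, top B: go to r, push EB → (r, 0, EBZ)
  read 0, top E: go to q, push ε → (q, ε, BZ)
  ε-move, top B: go to r, push EB → (r, ε, EBZ)
All input consumed in state r with stack EBZ.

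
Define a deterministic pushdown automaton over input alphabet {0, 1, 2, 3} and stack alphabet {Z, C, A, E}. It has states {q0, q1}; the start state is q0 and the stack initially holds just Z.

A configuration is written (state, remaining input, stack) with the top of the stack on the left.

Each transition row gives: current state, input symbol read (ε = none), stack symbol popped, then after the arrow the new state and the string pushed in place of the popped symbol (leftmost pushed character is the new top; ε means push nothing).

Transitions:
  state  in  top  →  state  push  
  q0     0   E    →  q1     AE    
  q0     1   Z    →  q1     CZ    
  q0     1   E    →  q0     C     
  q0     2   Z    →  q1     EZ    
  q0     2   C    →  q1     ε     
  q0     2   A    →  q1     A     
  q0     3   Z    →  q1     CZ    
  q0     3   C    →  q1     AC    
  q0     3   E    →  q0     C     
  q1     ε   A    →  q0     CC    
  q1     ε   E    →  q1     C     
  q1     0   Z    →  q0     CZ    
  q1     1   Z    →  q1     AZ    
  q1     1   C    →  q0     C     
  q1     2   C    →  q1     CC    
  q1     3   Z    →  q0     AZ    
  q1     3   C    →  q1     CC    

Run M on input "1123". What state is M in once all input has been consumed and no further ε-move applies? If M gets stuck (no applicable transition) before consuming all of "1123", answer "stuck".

q0

(q0, 1123, Z)
  read 1, top Z: go to q1, push CZ → (q1, 123, CZ)
  read 1, top C: go to q0, push C → (q0, 23, CZ)
  read 2, top C: go to q1, push ε → (q1, 3, Z)
  read 3, top Z: go to q0, push AZ → (q0, ε, AZ)
All input consumed; M is in state q0.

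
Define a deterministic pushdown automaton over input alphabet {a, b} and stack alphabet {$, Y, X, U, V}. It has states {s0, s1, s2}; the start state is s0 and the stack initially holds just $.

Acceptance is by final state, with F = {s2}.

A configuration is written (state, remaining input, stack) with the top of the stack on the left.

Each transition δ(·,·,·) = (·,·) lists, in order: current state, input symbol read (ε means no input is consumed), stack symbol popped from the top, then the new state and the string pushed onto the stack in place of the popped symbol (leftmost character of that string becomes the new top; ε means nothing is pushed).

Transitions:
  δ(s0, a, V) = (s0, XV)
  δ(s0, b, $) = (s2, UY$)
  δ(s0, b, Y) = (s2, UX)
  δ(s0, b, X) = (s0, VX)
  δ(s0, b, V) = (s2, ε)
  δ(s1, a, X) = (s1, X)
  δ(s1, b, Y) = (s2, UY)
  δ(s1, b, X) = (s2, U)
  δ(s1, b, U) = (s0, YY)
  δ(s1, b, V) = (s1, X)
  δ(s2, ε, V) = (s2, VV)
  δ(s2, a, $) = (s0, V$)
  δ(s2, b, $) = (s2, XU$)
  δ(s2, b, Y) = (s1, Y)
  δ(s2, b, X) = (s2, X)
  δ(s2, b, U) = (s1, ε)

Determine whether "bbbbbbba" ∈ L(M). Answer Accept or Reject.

Reject

(s0, bbbbbbba, $)
  read b, top $: go to s2, push UY$ → (s2, bbbbbba, UY$)
  read b, top U: go to s1, push ε → (s1, bbbbba, Y$)
  read b, top Y: go to s2, push UY → (s2, bbbba, UY$)
  read b, top U: go to s1, push ε → (s1, bbba, Y$)
  read b, top Y: go to s2, push UY → (s2, bba, UY$)
  read b, top U: go to s1, push ε → (s1, ba, Y$)
  read b, top Y: go to s2, push UY → (s2, a, UY$)
No transition applies at (s2, a, UY$); input not fully consumed.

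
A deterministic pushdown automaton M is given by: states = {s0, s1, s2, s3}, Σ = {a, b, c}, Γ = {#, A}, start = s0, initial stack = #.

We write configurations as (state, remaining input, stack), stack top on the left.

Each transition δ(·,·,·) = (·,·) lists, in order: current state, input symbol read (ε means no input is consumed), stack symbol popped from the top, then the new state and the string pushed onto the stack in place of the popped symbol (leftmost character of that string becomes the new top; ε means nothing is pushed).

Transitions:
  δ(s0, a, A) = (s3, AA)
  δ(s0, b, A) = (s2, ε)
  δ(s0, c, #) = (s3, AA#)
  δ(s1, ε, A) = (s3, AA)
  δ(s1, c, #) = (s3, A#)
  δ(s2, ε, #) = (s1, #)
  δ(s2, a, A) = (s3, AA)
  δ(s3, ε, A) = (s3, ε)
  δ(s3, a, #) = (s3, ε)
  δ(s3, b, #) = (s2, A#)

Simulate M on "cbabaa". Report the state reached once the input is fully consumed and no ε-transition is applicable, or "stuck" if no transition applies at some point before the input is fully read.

s3

(s0, cbabaa, #) ⊢ (s3, babaa, AA#) ⊢ (s3, babaa, A#) ⊢ (s3, babaa, #) ⊢ (s2, abaa, A#) ⊢ (s3, baa, AA#) ⊢ (s3, baa, A#) ⊢ (s3, baa, #) ⊢ (s2, aa, A#) ⊢ (s3, a, AA#) ⊢ (s3, a, A#) ⊢ (s3, a, #) ⊢ (s3, ε, ε)
All input consumed; M is in state s3.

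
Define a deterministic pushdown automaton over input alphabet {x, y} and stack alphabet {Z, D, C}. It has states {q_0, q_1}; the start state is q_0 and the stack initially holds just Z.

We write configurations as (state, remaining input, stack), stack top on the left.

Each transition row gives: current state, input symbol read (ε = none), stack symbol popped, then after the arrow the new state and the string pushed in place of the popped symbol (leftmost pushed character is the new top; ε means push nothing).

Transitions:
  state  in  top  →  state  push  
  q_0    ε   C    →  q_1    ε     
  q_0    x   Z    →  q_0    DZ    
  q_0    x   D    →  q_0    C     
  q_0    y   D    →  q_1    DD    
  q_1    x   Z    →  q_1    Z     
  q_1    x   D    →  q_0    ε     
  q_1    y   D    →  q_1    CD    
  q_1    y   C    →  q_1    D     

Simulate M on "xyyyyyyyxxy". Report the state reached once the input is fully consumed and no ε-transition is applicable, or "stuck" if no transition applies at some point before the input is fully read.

q_1

(q_0, xyyyyyyyxxy, Z) ⊢ (q_0, yyyyyyyxxy, DZ) ⊢ (q_1, yyyyyyxxy, DDZ) ⊢ (q_1, yyyyyxxy, CDDZ) ⊢ (q_1, yyyyxxy, DDDZ) ⊢ (q_1, yyyxxy, CDDDZ) ⊢ (q_1, yyxxy, DDDDZ) ⊢ (q_1, yxxy, CDDDDZ) ⊢ (q_1, xxy, DDDDDZ) ⊢ (q_0, xy, DDDDZ) ⊢ (q_0, y, CDDDZ) ⊢ (q_1, y, DDDZ) ⊢ (q_1, ε, CDDDZ)
All input consumed; M is in state q_1.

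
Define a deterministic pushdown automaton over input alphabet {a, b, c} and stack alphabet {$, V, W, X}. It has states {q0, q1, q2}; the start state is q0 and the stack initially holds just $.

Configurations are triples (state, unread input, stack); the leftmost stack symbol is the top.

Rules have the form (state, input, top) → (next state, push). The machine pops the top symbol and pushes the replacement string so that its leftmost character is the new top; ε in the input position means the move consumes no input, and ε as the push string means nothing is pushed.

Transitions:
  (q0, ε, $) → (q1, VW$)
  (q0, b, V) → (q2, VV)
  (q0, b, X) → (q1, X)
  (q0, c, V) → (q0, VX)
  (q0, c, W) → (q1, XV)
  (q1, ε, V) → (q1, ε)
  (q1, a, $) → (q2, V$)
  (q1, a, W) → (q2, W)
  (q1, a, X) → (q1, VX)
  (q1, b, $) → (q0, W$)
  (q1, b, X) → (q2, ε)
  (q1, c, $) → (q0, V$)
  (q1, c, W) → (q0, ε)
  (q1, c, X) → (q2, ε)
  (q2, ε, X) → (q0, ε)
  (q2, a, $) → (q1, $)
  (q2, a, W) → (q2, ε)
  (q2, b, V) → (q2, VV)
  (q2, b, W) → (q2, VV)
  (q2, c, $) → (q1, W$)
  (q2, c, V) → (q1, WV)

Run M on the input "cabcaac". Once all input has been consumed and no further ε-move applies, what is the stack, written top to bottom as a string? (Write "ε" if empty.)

(q0, cabcaac, $) ⊢ (q1, cabcaac, VW$) ⊢ (q1, cabcaac, W$) ⊢ (q0, abcaac, $) ⊢ (q1, abcaac, VW$) ⊢ (q1, abcaac, W$) ⊢ (q2, bcaac, W$) ⊢ (q2, caac, VV$) ⊢ (q1, aac, WVV$) ⊢ (q2, ac, WVV$) ⊢ (q2, c, VV$) ⊢ (q1, ε, WVV$)
All input consumed in state q1 with stack WVV$.

WVV$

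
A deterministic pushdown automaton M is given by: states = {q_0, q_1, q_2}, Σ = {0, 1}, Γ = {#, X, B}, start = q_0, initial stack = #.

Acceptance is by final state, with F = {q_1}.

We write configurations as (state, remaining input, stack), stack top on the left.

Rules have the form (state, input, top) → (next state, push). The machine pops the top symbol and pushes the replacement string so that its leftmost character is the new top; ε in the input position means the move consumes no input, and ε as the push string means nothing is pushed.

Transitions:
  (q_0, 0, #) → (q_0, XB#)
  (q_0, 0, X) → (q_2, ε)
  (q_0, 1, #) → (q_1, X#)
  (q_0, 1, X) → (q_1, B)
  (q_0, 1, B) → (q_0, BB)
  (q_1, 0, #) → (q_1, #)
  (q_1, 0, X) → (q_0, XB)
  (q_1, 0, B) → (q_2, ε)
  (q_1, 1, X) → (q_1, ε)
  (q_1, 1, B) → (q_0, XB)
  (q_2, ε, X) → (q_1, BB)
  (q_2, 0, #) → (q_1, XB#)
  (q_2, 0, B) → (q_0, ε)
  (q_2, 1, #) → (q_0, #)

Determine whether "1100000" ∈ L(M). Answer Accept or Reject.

(q_0, 1100000, #)
  read 1, top #: go to q_1, push X# → (q_1, 100000, X#)
  read 1, top X: go to q_1, push ε → (q_1, 00000, #)
  read 0, top #: go to q_1, push # → (q_1, 0000, #)
  read 0, top #: go to q_1, push # → (q_1, 000, #)
  read 0, top #: go to q_1, push # → (q_1, 00, #)
  read 0, top #: go to q_1, push # → (q_1, 0, #)
  read 0, top #: go to q_1, push # → (q_1, ε, #)
All input consumed; state q_1 ∈ F.

Accept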